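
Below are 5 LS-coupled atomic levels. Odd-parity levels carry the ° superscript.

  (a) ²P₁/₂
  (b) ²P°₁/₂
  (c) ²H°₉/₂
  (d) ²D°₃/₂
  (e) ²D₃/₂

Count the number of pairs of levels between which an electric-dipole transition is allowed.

4

(a)–(b): allowed.
(a)–(c): forbidden (ΔL, ΔJ).
(a)–(d): allowed.
(a)–(e): forbidden (parity).
(b)–(c): forbidden (parity, ΔL, ΔJ).
(b)–(d): forbidden (parity).
(b)–(e): allowed.
(c)–(d): forbidden (parity, ΔL, ΔJ).
(c)–(e): forbidden (ΔL, ΔJ).
(d)–(e): allowed.
Allowed pairs: 4 of 10.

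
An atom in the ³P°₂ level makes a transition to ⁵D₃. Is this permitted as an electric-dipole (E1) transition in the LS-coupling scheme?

Reading off the term symbols: S 1→2, L 1→2, J 2→3, parity odd→even.
Parity must change: odd → even — ✓.
ΔS = 0: S: 1 → 2 — ✗.
ΔL = 0, ±1 (not L=0↔0): L: 1 → 2, ΔL = +1 — ✓.
ΔJ = 0, ±1 (not J=0↔0): J: 2 → 3, ΔJ = +1 — ✓.
Rule(s) violated: ΔS.

forbidden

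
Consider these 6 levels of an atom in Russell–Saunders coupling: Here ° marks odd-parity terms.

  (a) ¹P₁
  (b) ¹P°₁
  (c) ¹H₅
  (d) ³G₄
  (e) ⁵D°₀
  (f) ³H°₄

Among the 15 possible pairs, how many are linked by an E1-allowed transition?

2

(a)–(b): allowed.
(a)–(c): forbidden (parity, ΔL, ΔJ).
(a)–(d): forbidden (parity, ΔS, ΔL, ΔJ).
(a)–(e): forbidden (ΔS).
(a)–(f): forbidden (ΔS, ΔL, ΔJ).
(b)–(c): forbidden (ΔL, ΔJ).
(b)–(d): forbidden (ΔS, ΔL, ΔJ).
(b)–(e): forbidden (parity, ΔS).
(b)–(f): forbidden (parity, ΔS, ΔL, ΔJ).
(c)–(d): forbidden (parity, ΔS).
(c)–(e): forbidden (ΔS, ΔL, ΔJ).
(c)–(f): forbidden (ΔS).
(d)–(e): forbidden (ΔS, ΔL, ΔJ).
(d)–(f): allowed.
(e)–(f): forbidden (parity, ΔS, ΔL, ΔJ).
Allowed pairs: 2 of 15.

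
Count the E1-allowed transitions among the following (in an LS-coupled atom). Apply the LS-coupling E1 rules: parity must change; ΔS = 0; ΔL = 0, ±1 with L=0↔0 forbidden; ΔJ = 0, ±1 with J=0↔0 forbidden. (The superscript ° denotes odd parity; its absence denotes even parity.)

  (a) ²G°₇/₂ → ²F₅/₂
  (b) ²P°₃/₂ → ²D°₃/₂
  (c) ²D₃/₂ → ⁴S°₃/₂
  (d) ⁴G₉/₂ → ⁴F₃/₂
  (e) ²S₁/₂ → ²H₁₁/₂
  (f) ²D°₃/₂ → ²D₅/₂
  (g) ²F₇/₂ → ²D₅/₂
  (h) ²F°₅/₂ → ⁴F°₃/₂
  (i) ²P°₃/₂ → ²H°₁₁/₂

2

(a) allowed
(b) forbidden (parity fails)
(c) forbidden (ΔS, ΔL fail)
(d) forbidden (parity, ΔJ fail)
(e) forbidden (parity, ΔL, ΔJ fail)
(f) allowed
(g) forbidden (parity fails)
(h) forbidden (parity, ΔS fail)
(i) forbidden (parity, ΔL, ΔJ fail)
Total allowed: 2 of 9.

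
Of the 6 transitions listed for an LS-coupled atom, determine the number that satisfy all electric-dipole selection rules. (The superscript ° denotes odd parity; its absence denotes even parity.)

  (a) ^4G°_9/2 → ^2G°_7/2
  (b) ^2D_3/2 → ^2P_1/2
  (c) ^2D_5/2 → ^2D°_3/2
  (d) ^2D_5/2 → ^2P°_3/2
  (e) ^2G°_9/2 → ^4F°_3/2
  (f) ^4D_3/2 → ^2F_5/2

2

(a) forbidden (parity, ΔS fail)
(b) forbidden (parity fails)
(c) allowed
(d) allowed
(e) forbidden (parity, ΔS, ΔJ fail)
(f) forbidden (parity, ΔS fail)
Total allowed: 2 of 6.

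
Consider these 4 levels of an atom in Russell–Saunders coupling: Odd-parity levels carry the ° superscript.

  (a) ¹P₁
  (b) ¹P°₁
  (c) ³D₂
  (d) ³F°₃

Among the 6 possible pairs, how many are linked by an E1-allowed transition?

2

(a)–(b): allowed.
(a)–(c): forbidden (parity, ΔS).
(a)–(d): forbidden (ΔS, ΔL, ΔJ).
(b)–(c): forbidden (ΔS).
(b)–(d): forbidden (parity, ΔS, ΔL, ΔJ).
(c)–(d): allowed.
Allowed pairs: 2 of 6.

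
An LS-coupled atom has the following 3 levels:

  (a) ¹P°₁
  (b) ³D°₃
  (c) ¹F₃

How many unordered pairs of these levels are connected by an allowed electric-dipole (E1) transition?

0

(a)–(b): forbidden (parity, ΔS, ΔJ).
(a)–(c): forbidden (ΔL, ΔJ).
(b)–(c): forbidden (ΔS).
Allowed pairs: 0 of 3.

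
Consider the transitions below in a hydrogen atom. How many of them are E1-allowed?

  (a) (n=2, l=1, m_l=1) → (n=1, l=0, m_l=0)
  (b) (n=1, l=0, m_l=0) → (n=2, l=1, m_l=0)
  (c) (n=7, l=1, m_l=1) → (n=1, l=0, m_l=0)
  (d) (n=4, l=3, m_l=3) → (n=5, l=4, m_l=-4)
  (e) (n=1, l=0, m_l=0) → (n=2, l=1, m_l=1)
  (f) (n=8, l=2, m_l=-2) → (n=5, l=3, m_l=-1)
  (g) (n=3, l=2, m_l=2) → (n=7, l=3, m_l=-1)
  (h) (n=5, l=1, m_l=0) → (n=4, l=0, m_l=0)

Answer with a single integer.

6

(a) allowed
(b) allowed
(c) allowed
(d) forbidden — Δm_l = -7 (E1 requires Δm_l = 0, ±1)
(e) allowed
(f) allowed
(g) forbidden — Δm_l = -3 (E1 requires Δm_l = 0, ±1)
(h) allowed
Total allowed: 6 of 8.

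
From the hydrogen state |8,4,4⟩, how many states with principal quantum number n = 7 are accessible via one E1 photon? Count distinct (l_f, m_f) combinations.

E1 requires Δl = ±1, so l_f ∈ {3, 5}; with 0 ≤ l_f ≤ n_f−1 = 6, the allowed l_f values are {3, 5}.
For l_f = 3: m_f ∈ {m_i−1, m_i, m_i+1} ∩ [−3, 3] = {3} → 1 state.
For l_f = 5: m_f ∈ {m_i−1, m_i, m_i+1} ∩ [−5, 5] = {3, 4, 5} → 3 states.
Total: 4.

4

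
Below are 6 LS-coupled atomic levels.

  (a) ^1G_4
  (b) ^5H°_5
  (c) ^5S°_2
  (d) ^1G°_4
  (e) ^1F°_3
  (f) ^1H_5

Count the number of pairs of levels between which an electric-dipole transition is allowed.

(a)–(b): forbidden (ΔS).
(a)–(c): forbidden (ΔS, ΔL, ΔJ).
(a)–(d): allowed.
(a)–(e): allowed.
(a)–(f): forbidden (parity).
(b)–(c): forbidden (parity, ΔL, ΔJ).
(b)–(d): forbidden (parity, ΔS).
(b)–(e): forbidden (parity, ΔS, ΔL, ΔJ).
(b)–(f): forbidden (ΔS).
(c)–(d): forbidden (parity, ΔS, ΔL, ΔJ).
(c)–(e): forbidden (parity, ΔS, ΔL).
(c)–(f): forbidden (ΔS, ΔL, ΔJ).
(d)–(e): forbidden (parity).
(d)–(f): allowed.
(e)–(f): forbidden (ΔL, ΔJ).
Allowed pairs: 3 of 15.

3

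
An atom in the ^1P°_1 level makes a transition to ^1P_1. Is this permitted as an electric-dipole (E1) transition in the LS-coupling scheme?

allowed

ΔJ = 0, ±1 (not J=0↔0): J: 1 → 1, ΔJ = +0 — satisfied.
Parity must change: odd → even — satisfied.
ΔL = 0, ±1 (not L=0↔0): L: 1 → 1, ΔL = +0 — satisfied.
ΔS = 0: S: 0 → 0 — satisfied.
All four E1 rules are satisfied.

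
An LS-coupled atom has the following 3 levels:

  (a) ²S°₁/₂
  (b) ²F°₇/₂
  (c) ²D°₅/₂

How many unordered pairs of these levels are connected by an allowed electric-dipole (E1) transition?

0

(a)–(b): forbidden (parity, ΔL, ΔJ).
(a)–(c): forbidden (parity, ΔL, ΔJ).
(b)–(c): forbidden (parity).
Allowed pairs: 0 of 3.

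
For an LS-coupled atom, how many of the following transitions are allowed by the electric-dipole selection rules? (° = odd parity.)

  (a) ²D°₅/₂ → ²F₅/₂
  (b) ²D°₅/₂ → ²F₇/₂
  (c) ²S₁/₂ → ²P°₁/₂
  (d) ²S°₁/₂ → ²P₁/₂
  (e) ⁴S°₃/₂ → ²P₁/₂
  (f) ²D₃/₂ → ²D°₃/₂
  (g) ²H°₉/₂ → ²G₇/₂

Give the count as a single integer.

(a) allowed
(b) allowed
(c) allowed
(d) allowed
(e) forbidden (ΔS fails)
(f) allowed
(g) allowed
Total allowed: 6 of 7.

6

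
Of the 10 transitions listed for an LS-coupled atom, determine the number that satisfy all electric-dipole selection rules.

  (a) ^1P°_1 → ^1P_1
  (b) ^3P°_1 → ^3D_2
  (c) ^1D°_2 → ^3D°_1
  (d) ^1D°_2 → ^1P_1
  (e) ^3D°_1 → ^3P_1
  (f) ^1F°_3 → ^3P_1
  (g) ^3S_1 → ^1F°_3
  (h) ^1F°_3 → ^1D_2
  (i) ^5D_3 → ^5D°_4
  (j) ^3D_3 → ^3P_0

(a) allowed
(b) allowed
(c) forbidden (parity, ΔS fail)
(d) allowed
(e) allowed
(f) forbidden (ΔS, ΔL, ΔJ fail)
(g) forbidden (ΔS, ΔL, ΔJ fail)
(h) allowed
(i) allowed
(j) forbidden (parity, ΔJ fail)
Total allowed: 6 of 10.

6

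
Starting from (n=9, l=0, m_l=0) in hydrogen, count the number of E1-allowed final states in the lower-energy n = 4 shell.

3

E1 requires Δl = ±1, so l_f ∈ {-1, 1}; with 0 ≤ l_f ≤ n_f−1 = 3, the allowed l_f values are {1}.
For l_f = 1: m_f ∈ {m_i−1, m_i, m_i+1} ∩ [−1, 1] = {-1, 0, 1} → 3 states.
Total: 3.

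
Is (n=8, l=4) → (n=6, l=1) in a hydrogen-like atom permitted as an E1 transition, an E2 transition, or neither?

neither

Δl = 1 − 4 = -3; l_i + l_f = 5.
E1 (Δl = ±1): not satisfied.
E2 (Δl = 0,±2, l_i+l_f ≥ 2): not satisfied.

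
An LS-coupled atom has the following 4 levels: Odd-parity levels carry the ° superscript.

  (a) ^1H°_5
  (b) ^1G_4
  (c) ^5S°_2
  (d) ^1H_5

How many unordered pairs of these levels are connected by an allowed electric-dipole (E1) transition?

2

(a)–(b): allowed.
(a)–(c): forbidden (parity, ΔS, ΔL, ΔJ).
(a)–(d): allowed.
(b)–(c): forbidden (ΔS, ΔL, ΔJ).
(b)–(d): forbidden (parity).
(c)–(d): forbidden (ΔS, ΔL, ΔJ).
Allowed pairs: 2 of 6.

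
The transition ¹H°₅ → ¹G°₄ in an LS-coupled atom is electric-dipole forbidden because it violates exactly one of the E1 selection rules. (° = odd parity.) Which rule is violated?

Parity must change: odd → odd — fails.
ΔL = 0, ±1 (not L=0↔0): L: 5 → 4, ΔL = -1 — passes.
ΔJ = 0, ±1 (not J=0↔0): J: 5 → 4, ΔJ = -1 — passes.
ΔS = 0: S: 0 → 0 — passes.

parity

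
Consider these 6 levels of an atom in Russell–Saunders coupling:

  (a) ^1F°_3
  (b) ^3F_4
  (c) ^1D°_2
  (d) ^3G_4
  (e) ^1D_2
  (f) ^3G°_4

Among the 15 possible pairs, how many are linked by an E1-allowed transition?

(a)–(b): forbidden (ΔS).
(a)–(c): forbidden (parity).
(a)–(d): forbidden (ΔS).
(a)–(e): allowed.
(a)–(f): forbidden (parity, ΔS).
(b)–(c): forbidden (ΔS, ΔJ).
(b)–(d): forbidden (parity).
(b)–(e): forbidden (parity, ΔS, ΔJ).
(b)–(f): allowed.
(c)–(d): forbidden (ΔS, ΔL, ΔJ).
(c)–(e): allowed.
(c)–(f): forbidden (parity, ΔS, ΔL, ΔJ).
(d)–(e): forbidden (parity, ΔS, ΔL, ΔJ).
(d)–(f): allowed.
(e)–(f): forbidden (ΔS, ΔL, ΔJ).
Allowed pairs: 4 of 15.

4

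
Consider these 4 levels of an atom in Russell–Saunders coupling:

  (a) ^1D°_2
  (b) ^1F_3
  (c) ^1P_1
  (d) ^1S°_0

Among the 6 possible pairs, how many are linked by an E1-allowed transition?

(a)–(b): allowed.
(a)–(c): allowed.
(a)–(d): forbidden (parity, ΔL, ΔJ).
(b)–(c): forbidden (parity, ΔL, ΔJ).
(b)–(d): forbidden (ΔL, ΔJ).
(c)–(d): allowed.
Allowed pairs: 3 of 6.

3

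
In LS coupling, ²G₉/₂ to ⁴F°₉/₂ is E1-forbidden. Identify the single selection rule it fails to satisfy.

Initial level: S=1/2, L=4, J=9/2, parity even. Final level: S=3/2, L=3, J=9/2, parity odd.
Parity must change: even → odd — ok.
ΔS = 0: S: 1/2 → 3/2 — fails.
ΔL = 0, ±1 (not L=0↔0): L: 4 → 3, ΔL = -1 — ok.
ΔJ = 0, ±1 (not J=0↔0): J: 9/2 → 9/2, ΔJ = +0 — ok.

the ΔS = 0 rule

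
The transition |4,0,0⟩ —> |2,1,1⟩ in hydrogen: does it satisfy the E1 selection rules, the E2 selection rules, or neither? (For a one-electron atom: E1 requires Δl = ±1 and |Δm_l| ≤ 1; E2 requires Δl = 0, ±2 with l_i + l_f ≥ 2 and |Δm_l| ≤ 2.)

Δl = 1 − 0 = +1; l_i + l_f = 1.
Δm_l = +1.
E1 (Δl = ±1, |Δm_l| ≤ 1): satisfied.
E2 (Δl = 0,±2, l_i+l_f ≥ 2, |Δm_l| ≤ 2): not satisfied.

E1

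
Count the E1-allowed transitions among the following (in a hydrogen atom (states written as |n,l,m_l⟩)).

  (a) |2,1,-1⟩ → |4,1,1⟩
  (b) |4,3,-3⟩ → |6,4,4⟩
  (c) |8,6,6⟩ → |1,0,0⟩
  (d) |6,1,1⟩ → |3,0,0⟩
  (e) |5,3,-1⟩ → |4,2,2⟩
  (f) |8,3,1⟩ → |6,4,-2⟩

(a) forbidden — Δl = +0 (E1 requires Δl = ±1); Δm_l = +2 (E1 requires Δm_l = 0, ±1)
(b) forbidden — Δm_l = +7 (E1 requires Δm_l = 0, ±1)
(c) forbidden — Δl = -6 (E1 requires Δl = ±1); Δm_l = -6 (E1 requires Δm_l = 0, ±1)
(d) allowed
(e) forbidden — Δm_l = +3 (E1 requires Δm_l = 0, ±1)
(f) forbidden — Δm_l = -3 (E1 requires Δm_l = 0, ±1)
Total allowed: 1 of 6.

1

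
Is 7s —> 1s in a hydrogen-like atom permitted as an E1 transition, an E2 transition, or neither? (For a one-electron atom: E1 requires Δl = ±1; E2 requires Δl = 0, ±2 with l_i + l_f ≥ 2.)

Δl = 0 − 0 = +0; l_i + l_f = 0.
E1 (Δl = ±1): not satisfied.
E2 (Δl = 0,±2, l_i+l_f ≥ 2): not satisfied.

neither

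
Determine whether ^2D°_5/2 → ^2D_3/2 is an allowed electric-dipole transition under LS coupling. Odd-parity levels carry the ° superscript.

allowed

Initial level: S=1/2, L=2, J=5/2, parity odd. Final level: S=1/2, L=2, J=3/2, parity even.
Parity must change: odd → even — satisfied.
ΔS = 0: S: 1/2 → 1/2 — satisfied.
ΔL = 0, ±1 (not L=0↔0): L: 2 → 2, ΔL = +0 — satisfied.
ΔJ = 0, ±1 (not J=0↔0): J: 5/2 → 3/2, ΔJ = -1 — satisfied.
All four E1 rules are satisfied.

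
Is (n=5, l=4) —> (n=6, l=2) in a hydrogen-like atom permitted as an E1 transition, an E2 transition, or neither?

Δl = 2 − 4 = -2; l_i + l_f = 6.
E1 (Δl = ±1): not satisfied.
E2 (Δl = 0,±2, l_i+l_f ≥ 2): satisfied.

E2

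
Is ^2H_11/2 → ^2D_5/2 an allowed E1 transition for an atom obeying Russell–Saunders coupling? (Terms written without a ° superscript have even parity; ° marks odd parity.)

forbidden

Parity must change: even → even — fails.
ΔS = 0: S: 1/2 → 1/2 — ok.
ΔL = 0, ±1 (not L=0↔0): L: 5 → 2, ΔL = -3 — fails.
ΔJ = 0, ±1 (not J=0↔0): J: 11/2 → 5/2, ΔJ = -3 — fails.
Rule(s) violated: parity, ΔL, ΔJ.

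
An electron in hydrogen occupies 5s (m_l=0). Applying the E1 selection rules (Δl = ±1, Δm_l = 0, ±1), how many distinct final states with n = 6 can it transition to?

E1 requires Δl = ±1, so l_f ∈ {-1, 1}; with 0 ≤ l_f ≤ n_f−1 = 5, the allowed l_f values are {1}.
For l_f = 1: m_f ∈ {m_i−1, m_i, m_i+1} ∩ [−1, 1] = {-1, 0, 1} → 3 states.
Total: 3.

3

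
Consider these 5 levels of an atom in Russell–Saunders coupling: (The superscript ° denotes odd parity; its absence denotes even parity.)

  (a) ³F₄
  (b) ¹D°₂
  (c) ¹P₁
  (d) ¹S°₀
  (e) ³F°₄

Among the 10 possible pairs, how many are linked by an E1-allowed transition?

3

(a)–(b): forbidden (ΔS, ΔJ).
(a)–(c): forbidden (parity, ΔS, ΔL, ΔJ).
(a)–(d): forbidden (ΔS, ΔL, ΔJ).
(a)–(e): allowed.
(b)–(c): allowed.
(b)–(d): forbidden (parity, ΔL, ΔJ).
(b)–(e): forbidden (parity, ΔS, ΔJ).
(c)–(d): allowed.
(c)–(e): forbidden (ΔS, ΔL, ΔJ).
(d)–(e): forbidden (parity, ΔS, ΔL, ΔJ).
Allowed pairs: 3 of 10.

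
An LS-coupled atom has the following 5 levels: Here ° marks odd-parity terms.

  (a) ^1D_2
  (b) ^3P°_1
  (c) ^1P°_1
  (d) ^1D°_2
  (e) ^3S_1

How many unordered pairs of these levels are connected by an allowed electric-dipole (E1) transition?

3

(a)–(b): forbidden (ΔS).
(a)–(c): allowed.
(a)–(d): allowed.
(a)–(e): forbidden (parity, ΔS, ΔL).
(b)–(c): forbidden (parity, ΔS).
(b)–(d): forbidden (parity, ΔS).
(b)–(e): allowed.
(c)–(d): forbidden (parity).
(c)–(e): forbidden (ΔS).
(d)–(e): forbidden (ΔS, ΔL).
Allowed pairs: 3 of 10.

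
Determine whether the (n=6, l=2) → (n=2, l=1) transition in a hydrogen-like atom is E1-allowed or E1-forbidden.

Δl = 1 − 2 = -1; the E1 rule Δl = ±1 is ✓.
All E1 selection rules are satisfied.

allowed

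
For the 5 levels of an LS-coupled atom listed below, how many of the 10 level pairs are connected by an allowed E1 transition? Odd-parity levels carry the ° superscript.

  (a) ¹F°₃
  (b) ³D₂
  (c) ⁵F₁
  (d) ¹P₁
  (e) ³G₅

(a)–(b): forbidden (ΔS).
(a)–(c): forbidden (ΔS, ΔJ).
(a)–(d): forbidden (ΔL, ΔJ).
(a)–(e): forbidden (ΔS, ΔJ).
(b)–(c): forbidden (parity, ΔS).
(b)–(d): forbidden (parity, ΔS).
(b)–(e): forbidden (parity, ΔL, ΔJ).
(c)–(d): forbidden (parity, ΔS, ΔL).
(c)–(e): forbidden (parity, ΔS, ΔJ).
(d)–(e): forbidden (parity, ΔS, ΔL, ΔJ).
Allowed pairs: 0 of 10.

0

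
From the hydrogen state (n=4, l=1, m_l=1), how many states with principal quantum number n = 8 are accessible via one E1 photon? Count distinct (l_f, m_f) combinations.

4

E1 requires Δl = ±1, so l_f ∈ {0, 2}; with 0 ≤ l_f ≤ n_f−1 = 7, the allowed l_f values are {0, 2}.
For l_f = 0: m_f ∈ {m_i−1, m_i, m_i+1} ∩ [−0, 0] = {0} → 1 state.
For l_f = 2: m_f ∈ {m_i−1, m_i, m_i+1} ∩ [−2, 2] = {0, 1, 2} → 3 states.
Total: 4.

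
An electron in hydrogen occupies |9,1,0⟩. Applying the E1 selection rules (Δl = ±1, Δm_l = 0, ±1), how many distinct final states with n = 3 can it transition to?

E1 requires Δl = ±1, so l_f ∈ {0, 2}; with 0 ≤ l_f ≤ n_f−1 = 2, the allowed l_f values are {0, 2}.
For l_f = 0: m_f ∈ {m_i−1, m_i, m_i+1} ∩ [−0, 0] = {0} → 1 state.
For l_f = 2: m_f ∈ {m_i−1, m_i, m_i+1} ∩ [−2, 2] = {-1, 0, 1} → 3 states.
Total: 4.

4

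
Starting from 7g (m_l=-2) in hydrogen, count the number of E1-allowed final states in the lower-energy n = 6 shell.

6

E1 requires Δl = ±1, so l_f ∈ {3, 5}; with 0 ≤ l_f ≤ n_f−1 = 5, the allowed l_f values are {3, 5}.
For l_f = 3: m_f ∈ {m_i−1, m_i, m_i+1} ∩ [−3, 3] = {-3, -2, -1} → 3 states.
For l_f = 5: m_f ∈ {m_i−1, m_i, m_i+1} ∩ [−5, 5] = {-3, -2, -1} → 3 states.
Total: 6.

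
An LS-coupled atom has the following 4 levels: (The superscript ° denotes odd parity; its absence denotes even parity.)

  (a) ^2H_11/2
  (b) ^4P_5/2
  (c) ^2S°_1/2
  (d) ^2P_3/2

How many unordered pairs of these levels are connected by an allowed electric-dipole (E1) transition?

(a)–(b): forbidden (parity, ΔS, ΔL, ΔJ).
(a)–(c): forbidden (ΔL, ΔJ).
(a)–(d): forbidden (parity, ΔL, ΔJ).
(b)–(c): forbidden (ΔS, ΔJ).
(b)–(d): forbidden (parity, ΔS).
(c)–(d): allowed.
Allowed pairs: 1 of 6.

1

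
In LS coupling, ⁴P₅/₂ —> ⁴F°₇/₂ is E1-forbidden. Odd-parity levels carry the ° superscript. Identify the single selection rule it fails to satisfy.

Initial level: S=3/2, L=1, J=5/2, parity even. Final level: S=3/2, L=3, J=7/2, parity odd.
Parity must change: even → odd — passes.
ΔS = 0: S: 3/2 → 3/2 — passes.
ΔL = 0, ±1 (not L=0↔0): L: 1 → 3, ΔL = +2 — fails.
ΔJ = 0, ±1 (not J=0↔0): J: 5/2 → 7/2, ΔJ = +1 — passes.

the ΔL = 0, ±1 rule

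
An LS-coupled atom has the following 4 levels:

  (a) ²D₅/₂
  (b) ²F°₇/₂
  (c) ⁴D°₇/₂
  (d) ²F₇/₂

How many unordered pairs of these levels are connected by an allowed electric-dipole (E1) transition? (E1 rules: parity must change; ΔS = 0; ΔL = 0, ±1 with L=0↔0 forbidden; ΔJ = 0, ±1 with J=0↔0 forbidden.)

(a)–(b): allowed.
(a)–(c): forbidden (ΔS).
(a)–(d): forbidden (parity).
(b)–(c): forbidden (parity, ΔS).
(b)–(d): allowed.
(c)–(d): forbidden (ΔS).
Allowed pairs: 2 of 6.

2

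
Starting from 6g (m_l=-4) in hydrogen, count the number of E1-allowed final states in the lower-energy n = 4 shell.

1

E1 requires Δl = ±1, so l_f ∈ {3, 5}; with 0 ≤ l_f ≤ n_f−1 = 3, the allowed l_f values are {3}.
For l_f = 3: m_f ∈ {m_i−1, m_i, m_i+1} ∩ [−3, 3] = {-3} → 1 state.
Total: 1.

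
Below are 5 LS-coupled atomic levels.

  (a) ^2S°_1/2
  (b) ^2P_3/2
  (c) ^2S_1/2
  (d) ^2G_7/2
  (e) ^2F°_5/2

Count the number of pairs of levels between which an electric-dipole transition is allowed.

(a)–(b): allowed.
(a)–(c): forbidden (ΔL).
(a)–(d): forbidden (ΔL, ΔJ).
(a)–(e): forbidden (parity, ΔL, ΔJ).
(b)–(c): forbidden (parity).
(b)–(d): forbidden (parity, ΔL, ΔJ).
(b)–(e): forbidden (ΔL).
(c)–(d): forbidden (parity, ΔL, ΔJ).
(c)–(e): forbidden (ΔL, ΔJ).
(d)–(e): allowed.
Allowed pairs: 2 of 10.

2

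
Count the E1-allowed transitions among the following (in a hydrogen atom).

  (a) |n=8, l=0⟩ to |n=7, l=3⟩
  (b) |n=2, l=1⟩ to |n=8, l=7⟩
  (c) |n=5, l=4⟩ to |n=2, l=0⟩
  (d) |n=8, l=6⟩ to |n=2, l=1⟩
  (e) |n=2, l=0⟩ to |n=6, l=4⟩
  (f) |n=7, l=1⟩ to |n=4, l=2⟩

(a) forbidden — Δl = +3 (E1 requires Δl = ±1)
(b) forbidden — Δl = +6 (E1 requires Δl = ±1)
(c) forbidden — Δl = -4 (E1 requires Δl = ±1)
(d) forbidden — Δl = -5 (E1 requires Δl = ±1)
(e) forbidden — Δl = +4 (E1 requires Δl = ±1)
(f) allowed
Total allowed: 1 of 6.

1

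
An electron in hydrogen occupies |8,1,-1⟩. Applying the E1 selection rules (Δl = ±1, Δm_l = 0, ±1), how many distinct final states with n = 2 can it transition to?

1

E1 requires Δl = ±1, so l_f ∈ {0, 2}; with 0 ≤ l_f ≤ n_f−1 = 1, the allowed l_f values are {0}.
For l_f = 0: m_f ∈ {m_i−1, m_i, m_i+1} ∩ [−0, 0] = {0} → 1 state.
Total: 1.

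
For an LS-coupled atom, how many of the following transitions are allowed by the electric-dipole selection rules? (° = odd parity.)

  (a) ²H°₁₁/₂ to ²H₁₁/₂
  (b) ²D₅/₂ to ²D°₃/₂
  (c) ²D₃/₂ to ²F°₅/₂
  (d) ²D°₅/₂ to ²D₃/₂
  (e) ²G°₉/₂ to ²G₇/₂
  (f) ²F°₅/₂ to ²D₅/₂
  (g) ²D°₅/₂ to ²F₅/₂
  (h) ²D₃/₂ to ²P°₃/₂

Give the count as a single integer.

8

(a) allowed
(b) allowed
(c) allowed
(d) allowed
(e) allowed
(f) allowed
(g) allowed
(h) allowed
Total allowed: 8 of 8.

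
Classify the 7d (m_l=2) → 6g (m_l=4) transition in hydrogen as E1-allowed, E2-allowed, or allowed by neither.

E2

Δl = 4 − 2 = +2; l_i + l_f = 6.
Δm_l = +2.
E1 (Δl = ±1, |Δm_l| ≤ 1): not satisfied.
E2 (Δl = 0,±2, l_i+l_f ≥ 2, |Δm_l| ≤ 2): satisfied.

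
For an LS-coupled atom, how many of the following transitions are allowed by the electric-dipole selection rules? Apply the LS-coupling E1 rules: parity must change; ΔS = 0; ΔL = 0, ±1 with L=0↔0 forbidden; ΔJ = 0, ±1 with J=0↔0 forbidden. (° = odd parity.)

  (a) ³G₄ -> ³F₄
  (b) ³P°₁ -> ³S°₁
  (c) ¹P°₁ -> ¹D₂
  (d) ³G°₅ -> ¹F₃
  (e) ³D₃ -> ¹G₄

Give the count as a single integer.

1

(a) forbidden (parity fails)
(b) forbidden (parity fails)
(c) allowed
(d) forbidden (ΔS, ΔJ fail)
(e) forbidden (parity, ΔS, ΔL fail)
Total allowed: 1 of 5.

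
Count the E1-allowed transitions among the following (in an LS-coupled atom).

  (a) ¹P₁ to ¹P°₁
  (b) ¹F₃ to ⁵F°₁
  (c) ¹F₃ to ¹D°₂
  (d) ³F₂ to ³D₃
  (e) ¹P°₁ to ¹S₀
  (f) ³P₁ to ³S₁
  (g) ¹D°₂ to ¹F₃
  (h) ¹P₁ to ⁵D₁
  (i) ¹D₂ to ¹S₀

4

(a) allowed
(b) forbidden (ΔS, ΔJ fail)
(c) allowed
(d) forbidden (parity fails)
(e) allowed
(f) forbidden (parity fails)
(g) allowed
(h) forbidden (parity, ΔS fail)
(i) forbidden (parity, ΔL, ΔJ fail)
Total allowed: 4 of 9.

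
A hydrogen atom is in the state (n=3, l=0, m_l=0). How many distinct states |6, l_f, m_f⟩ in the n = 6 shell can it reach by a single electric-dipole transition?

3

E1 requires Δl = ±1, so l_f ∈ {-1, 1}; with 0 ≤ l_f ≤ n_f−1 = 5, the allowed l_f values are {1}.
For l_f = 1: m_f ∈ {m_i−1, m_i, m_i+1} ∩ [−1, 1] = {-1, 0, 1} → 3 states.
Total: 3.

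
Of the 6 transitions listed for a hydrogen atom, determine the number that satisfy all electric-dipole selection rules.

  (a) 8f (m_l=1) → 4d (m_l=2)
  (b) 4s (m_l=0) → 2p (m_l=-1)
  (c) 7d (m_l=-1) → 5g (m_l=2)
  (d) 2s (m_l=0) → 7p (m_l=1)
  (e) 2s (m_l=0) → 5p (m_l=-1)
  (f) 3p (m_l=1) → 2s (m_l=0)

(a) allowed
(b) allowed
(c) forbidden — Δl = +2 (E1 requires Δl = ±1); Δm_l = +3 (E1 requires Δm_l = 0, ±1)
(d) allowed
(e) allowed
(f) allowed
Total allowed: 5 of 6.

5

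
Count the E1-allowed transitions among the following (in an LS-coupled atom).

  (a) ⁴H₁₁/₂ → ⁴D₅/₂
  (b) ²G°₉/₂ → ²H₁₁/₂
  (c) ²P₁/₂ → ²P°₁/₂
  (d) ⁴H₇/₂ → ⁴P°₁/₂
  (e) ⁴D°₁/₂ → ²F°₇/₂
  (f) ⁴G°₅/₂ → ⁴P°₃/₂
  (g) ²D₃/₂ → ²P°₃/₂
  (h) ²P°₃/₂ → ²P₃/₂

(a) forbidden (parity, ΔL, ΔJ fail)
(b) allowed
(c) allowed
(d) forbidden (ΔL, ΔJ fail)
(e) forbidden (parity, ΔS, ΔJ fail)
(f) forbidden (parity, ΔL fail)
(g) allowed
(h) allowed
Total allowed: 4 of 8.

4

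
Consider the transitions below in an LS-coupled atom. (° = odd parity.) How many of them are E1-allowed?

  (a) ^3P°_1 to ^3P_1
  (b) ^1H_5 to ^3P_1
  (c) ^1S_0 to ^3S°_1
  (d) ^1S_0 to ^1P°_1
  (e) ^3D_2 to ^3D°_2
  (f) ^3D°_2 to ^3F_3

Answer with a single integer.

(a) allowed
(b) forbidden (parity, ΔS, ΔL, ΔJ fail)
(c) forbidden (ΔS, ΔL fail)
(d) allowed
(e) allowed
(f) allowed
Total allowed: 4 of 6.

4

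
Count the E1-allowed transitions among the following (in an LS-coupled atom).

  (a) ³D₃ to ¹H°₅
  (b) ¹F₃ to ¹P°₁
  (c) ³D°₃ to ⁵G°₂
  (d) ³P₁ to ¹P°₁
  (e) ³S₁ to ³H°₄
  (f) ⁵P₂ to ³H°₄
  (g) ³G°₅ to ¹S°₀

(a) forbidden (ΔS, ΔL, ΔJ fail)
(b) forbidden (ΔL, ΔJ fail)
(c) forbidden (parity, ΔS, ΔL fail)
(d) forbidden (ΔS fails)
(e) forbidden (ΔL, ΔJ fail)
(f) forbidden (ΔS, ΔL, ΔJ fail)
(g) forbidden (parity, ΔS, ΔL, ΔJ fail)
Total allowed: 0 of 7.

0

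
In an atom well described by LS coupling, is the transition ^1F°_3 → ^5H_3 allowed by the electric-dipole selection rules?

forbidden

Parity must change: odd → even — passes.
ΔS = 0: S: 0 → 2 — fails.
ΔJ = 0, ±1 (not J=0↔0): J: 3 → 3, ΔJ = +0 — passes.
ΔL = 0, ±1 (not L=0↔0): L: 3 → 5, ΔL = +2 — fails.
Rule(s) violated: ΔS, ΔL.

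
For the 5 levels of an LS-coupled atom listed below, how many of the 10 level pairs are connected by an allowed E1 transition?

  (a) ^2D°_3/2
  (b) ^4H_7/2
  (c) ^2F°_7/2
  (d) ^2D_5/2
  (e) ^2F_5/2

4

(a)–(b): forbidden (ΔS, ΔL, ΔJ).
(a)–(c): forbidden (parity, ΔJ).
(a)–(d): allowed.
(a)–(e): allowed.
(b)–(c): forbidden (ΔS, ΔL).
(b)–(d): forbidden (parity, ΔS, ΔL).
(b)–(e): forbidden (parity, ΔS, ΔL).
(c)–(d): allowed.
(c)–(e): allowed.
(d)–(e): forbidden (parity).
Allowed pairs: 4 of 10.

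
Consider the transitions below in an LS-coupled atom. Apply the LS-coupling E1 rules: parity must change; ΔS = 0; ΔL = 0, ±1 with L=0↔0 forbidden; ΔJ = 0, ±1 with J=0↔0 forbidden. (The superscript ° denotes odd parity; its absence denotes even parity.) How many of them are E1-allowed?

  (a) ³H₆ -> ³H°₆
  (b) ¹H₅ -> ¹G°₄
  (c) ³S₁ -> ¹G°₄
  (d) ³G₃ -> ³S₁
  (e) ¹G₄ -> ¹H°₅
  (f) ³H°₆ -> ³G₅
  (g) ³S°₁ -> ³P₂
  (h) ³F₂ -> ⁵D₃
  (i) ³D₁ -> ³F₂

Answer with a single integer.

5

(a) allowed
(b) allowed
(c) forbidden (ΔS, ΔL, ΔJ fail)
(d) forbidden (parity, ΔL, ΔJ fail)
(e) allowed
(f) allowed
(g) allowed
(h) forbidden (parity, ΔS fail)
(i) forbidden (parity fails)
Total allowed: 5 of 9.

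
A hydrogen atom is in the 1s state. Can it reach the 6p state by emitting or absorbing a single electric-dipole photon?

allowed

Initial l = 0, final l = 1, so Δl = +1. E1 requires Δl = ±1: satisfied.
All E1 selection rules are satisfied.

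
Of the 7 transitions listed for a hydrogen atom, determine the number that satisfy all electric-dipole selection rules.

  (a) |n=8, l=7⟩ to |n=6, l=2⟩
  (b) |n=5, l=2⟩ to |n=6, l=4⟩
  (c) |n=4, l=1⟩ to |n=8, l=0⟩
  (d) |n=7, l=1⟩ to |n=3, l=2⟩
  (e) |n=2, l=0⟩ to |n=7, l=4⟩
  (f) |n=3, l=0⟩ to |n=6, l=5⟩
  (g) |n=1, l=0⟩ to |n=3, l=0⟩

2

(a) forbidden — Δl = -5 (E1 requires Δl = ±1)
(b) forbidden — Δl = +2 (E1 requires Δl = ±1)
(c) allowed
(d) allowed
(e) forbidden — Δl = +4 (E1 requires Δl = ±1)
(f) forbidden — Δl = +5 (E1 requires Δl = ±1)
(g) forbidden — Δl = +0 (E1 requires Δl = ±1)
Total allowed: 2 of 7.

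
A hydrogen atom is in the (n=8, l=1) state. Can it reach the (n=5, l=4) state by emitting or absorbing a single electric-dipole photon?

Δl = 4 − 1 = +3; the E1 rule Δl = ±1 is ✗.
The transition is electric-dipole forbidden.

forbidden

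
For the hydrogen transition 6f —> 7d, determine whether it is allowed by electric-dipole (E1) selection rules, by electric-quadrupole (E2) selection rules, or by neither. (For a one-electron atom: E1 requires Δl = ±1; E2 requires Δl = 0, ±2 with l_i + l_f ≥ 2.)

Δl = 2 − 3 = -1; l_i + l_f = 5.
E1 (Δl = ±1): satisfied.
E2 (Δl = 0,±2, l_i+l_f ≥ 2): not satisfied.

E1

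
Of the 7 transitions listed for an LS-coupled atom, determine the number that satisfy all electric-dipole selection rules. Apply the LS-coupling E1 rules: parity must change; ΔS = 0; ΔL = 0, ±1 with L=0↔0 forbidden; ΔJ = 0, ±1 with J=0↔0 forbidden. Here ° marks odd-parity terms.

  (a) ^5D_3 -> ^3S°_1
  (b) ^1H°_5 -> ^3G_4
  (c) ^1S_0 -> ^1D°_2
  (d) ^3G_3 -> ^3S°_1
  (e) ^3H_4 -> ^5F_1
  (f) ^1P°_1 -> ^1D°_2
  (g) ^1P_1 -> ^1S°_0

(a) forbidden (ΔS, ΔL, ΔJ fail)
(b) forbidden (ΔS fails)
(c) forbidden (ΔL, ΔJ fail)
(d) forbidden (ΔL, ΔJ fail)
(e) forbidden (parity, ΔS, ΔL, ΔJ fail)
(f) forbidden (parity fails)
(g) allowed
Total allowed: 1 of 7.

1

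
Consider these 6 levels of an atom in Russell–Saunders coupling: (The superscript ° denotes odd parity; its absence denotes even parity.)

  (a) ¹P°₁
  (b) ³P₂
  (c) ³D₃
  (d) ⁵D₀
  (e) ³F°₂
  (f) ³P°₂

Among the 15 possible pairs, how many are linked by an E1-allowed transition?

(a)–(b): forbidden (ΔS).
(a)–(c): forbidden (ΔS, ΔJ).
(a)–(d): forbidden (ΔS).
(a)–(e): forbidden (parity, ΔS, ΔL).
(a)–(f): forbidden (parity, ΔS).
(b)–(c): forbidden (parity).
(b)–(d): forbidden (parity, ΔS, ΔJ).
(b)–(e): forbidden (ΔL).
(b)–(f): allowed.
(c)–(d): forbidden (parity, ΔS, ΔJ).
(c)–(e): allowed.
(c)–(f): allowed.
(d)–(e): forbidden (ΔS, ΔJ).
(d)–(f): forbidden (ΔS, ΔJ).
(e)–(f): forbidden (parity, ΔL).
Allowed pairs: 3 of 15.

3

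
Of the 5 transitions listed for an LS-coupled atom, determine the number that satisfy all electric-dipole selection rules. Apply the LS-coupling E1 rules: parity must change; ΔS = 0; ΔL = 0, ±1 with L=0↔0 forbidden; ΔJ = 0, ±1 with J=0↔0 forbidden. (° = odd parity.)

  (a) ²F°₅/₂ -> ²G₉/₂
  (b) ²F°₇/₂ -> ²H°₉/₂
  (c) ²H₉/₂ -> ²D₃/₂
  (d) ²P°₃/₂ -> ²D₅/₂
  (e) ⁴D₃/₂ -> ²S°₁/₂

1

(a) forbidden (ΔJ fails)
(b) forbidden (parity, ΔL fail)
(c) forbidden (parity, ΔL, ΔJ fail)
(d) allowed
(e) forbidden (ΔS, ΔL fail)
Total allowed: 1 of 5.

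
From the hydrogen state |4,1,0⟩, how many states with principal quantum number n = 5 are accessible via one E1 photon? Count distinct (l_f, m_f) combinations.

E1 requires Δl = ±1, so l_f ∈ {0, 2}; with 0 ≤ l_f ≤ n_f−1 = 4, the allowed l_f values are {0, 2}.
For l_f = 0: m_f ∈ {m_i−1, m_i, m_i+1} ∩ [−0, 0] = {0} → 1 state.
For l_f = 2: m_f ∈ {m_i−1, m_i, m_i+1} ∩ [−2, 2] = {-1, 0, 1} → 3 states.
Total: 4.

4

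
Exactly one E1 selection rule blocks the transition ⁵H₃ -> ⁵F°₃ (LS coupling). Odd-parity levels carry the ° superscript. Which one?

the ΔL = 0, ±1 rule

Initial level: S=2, L=5, J=3, parity even. Final level: S=2, L=3, J=3, parity odd.
Parity must change: even → odd — ✓.
ΔS = 0: S: 2 → 2 — ✓.
ΔJ = 0, ±1 (not J=0↔0): J: 3 → 3, ΔJ = +0 — ✓.
ΔL = 0, ±1 (not L=0↔0): L: 5 → 3, ΔL = -2 — ✗.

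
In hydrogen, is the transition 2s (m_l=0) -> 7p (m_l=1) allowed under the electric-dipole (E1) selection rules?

allowed

Initial l = 0, final l = 1, so Δl = +1. E1 requires Δl = ±1: ✓.
Δm_l = 1 − (0) = +1. E1 requires Δm_l = 0, ±1: ✓.
All E1 selection rules are satisfied.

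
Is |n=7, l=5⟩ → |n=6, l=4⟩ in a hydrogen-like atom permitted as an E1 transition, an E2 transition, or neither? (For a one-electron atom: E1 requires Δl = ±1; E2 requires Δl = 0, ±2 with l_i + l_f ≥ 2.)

E1

Δl = 4 − 5 = -1; l_i + l_f = 9.
E1 (Δl = ±1): satisfied.
E2 (Δl = 0,±2, l_i+l_f ≥ 2): not satisfied.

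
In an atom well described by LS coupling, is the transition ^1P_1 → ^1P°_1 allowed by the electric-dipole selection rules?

allowed

Parity must change: even → odd — satisfied.
ΔS = 0: S: 0 → 0 — satisfied.
ΔL = 0, ±1 (not L=0↔0): L: 1 → 1, ΔL = +0 — satisfied.
ΔJ = 0, ±1 (not J=0↔0): J: 1 → 1, ΔJ = +0 — satisfied.
All four E1 rules are satisfied.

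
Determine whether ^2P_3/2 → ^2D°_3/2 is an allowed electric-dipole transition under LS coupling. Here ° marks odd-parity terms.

Reading off the term symbols: S 1/2→1/2, L 1→2, J 3/2→3/2, parity even→odd.
Parity must change: even → odd — passes.
ΔS = 0: S: 1/2 → 1/2 — passes.
ΔL = 0, ±1 (not L=0↔0): L: 1 → 2, ΔL = +1 — passes.
ΔJ = 0, ±1 (not J=0↔0): J: 3/2 → 3/2, ΔJ = +0 — passes.
All four E1 rules are satisfied.

allowed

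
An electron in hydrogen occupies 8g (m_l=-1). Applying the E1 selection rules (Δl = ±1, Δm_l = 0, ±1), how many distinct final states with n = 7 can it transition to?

6

E1 requires Δl = ±1, so l_f ∈ {3, 5}; with 0 ≤ l_f ≤ n_f−1 = 6, the allowed l_f values are {3, 5}.
For l_f = 3: m_f ∈ {m_i−1, m_i, m_i+1} ∩ [−3, 3] = {-2, -1, 0} → 3 states.
For l_f = 5: m_f ∈ {m_i−1, m_i, m_i+1} ∩ [−5, 5] = {-2, -1, 0} → 3 states.
Total: 6.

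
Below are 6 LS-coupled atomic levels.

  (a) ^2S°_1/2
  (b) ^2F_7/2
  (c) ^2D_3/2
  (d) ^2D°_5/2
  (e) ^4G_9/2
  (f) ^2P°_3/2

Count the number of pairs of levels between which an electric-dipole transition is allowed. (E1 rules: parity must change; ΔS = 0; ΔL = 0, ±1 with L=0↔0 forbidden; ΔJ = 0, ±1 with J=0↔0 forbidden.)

3

(a)–(b): forbidden (ΔL, ΔJ).
(a)–(c): forbidden (ΔL).
(a)–(d): forbidden (parity, ΔL, ΔJ).
(a)–(e): forbidden (ΔS, ΔL, ΔJ).
(a)–(f): forbidden (parity).
(b)–(c): forbidden (parity, ΔJ).
(b)–(d): allowed.
(b)–(e): forbidden (parity, ΔS).
(b)–(f): forbidden (ΔL, ΔJ).
(c)–(d): allowed.
(c)–(e): forbidden (parity, ΔS, ΔL, ΔJ).
(c)–(f): allowed.
(d)–(e): forbidden (ΔS, ΔL, ΔJ).
(d)–(f): forbidden (parity).
(e)–(f): forbidden (ΔS, ΔL, ΔJ).
Allowed pairs: 3 of 15.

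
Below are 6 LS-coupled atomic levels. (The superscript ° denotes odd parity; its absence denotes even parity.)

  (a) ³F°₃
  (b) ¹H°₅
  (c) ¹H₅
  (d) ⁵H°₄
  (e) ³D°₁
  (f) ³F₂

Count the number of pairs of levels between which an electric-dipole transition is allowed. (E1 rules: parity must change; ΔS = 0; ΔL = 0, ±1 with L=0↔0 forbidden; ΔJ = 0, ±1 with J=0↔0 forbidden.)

3

(a)–(b): forbidden (parity, ΔS, ΔL, ΔJ).
(a)–(c): forbidden (ΔS, ΔL, ΔJ).
(a)–(d): forbidden (parity, ΔS, ΔL).
(a)–(e): forbidden (parity, ΔJ).
(a)–(f): allowed.
(b)–(c): allowed.
(b)–(d): forbidden (parity, ΔS).
(b)–(e): forbidden (parity, ΔS, ΔL, ΔJ).
(b)–(f): forbidden (ΔS, ΔL, ΔJ).
(c)–(d): forbidden (ΔS).
(c)–(e): forbidden (ΔS, ΔL, ΔJ).
(c)–(f): forbidden (parity, ΔS, ΔL, ΔJ).
(d)–(e): forbidden (parity, ΔS, ΔL, ΔJ).
(d)–(f): forbidden (ΔS, ΔL, ΔJ).
(e)–(f): allowed.
Allowed pairs: 3 of 15.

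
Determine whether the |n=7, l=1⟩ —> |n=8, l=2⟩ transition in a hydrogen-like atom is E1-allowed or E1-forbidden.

allowed

Initial l = 1, final l = 2, so Δl = +1. E1 requires Δl = ±1: passes.
All E1 selection rules are satisfied.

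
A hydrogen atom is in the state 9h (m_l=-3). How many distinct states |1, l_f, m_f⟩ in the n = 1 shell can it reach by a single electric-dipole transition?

E1 requires l_f ∈ {4, 6}, but neither lies in [0, 0], so no final state is reachable.
Total: 0.

0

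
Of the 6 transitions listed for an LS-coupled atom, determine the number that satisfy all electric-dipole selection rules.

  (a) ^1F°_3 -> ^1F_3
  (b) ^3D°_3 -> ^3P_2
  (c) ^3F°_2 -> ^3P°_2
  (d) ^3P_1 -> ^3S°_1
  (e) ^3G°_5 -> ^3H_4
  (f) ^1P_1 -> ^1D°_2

5

(a) allowed
(b) allowed
(c) forbidden (parity, ΔL fail)
(d) allowed
(e) allowed
(f) allowed
Total allowed: 5 of 6.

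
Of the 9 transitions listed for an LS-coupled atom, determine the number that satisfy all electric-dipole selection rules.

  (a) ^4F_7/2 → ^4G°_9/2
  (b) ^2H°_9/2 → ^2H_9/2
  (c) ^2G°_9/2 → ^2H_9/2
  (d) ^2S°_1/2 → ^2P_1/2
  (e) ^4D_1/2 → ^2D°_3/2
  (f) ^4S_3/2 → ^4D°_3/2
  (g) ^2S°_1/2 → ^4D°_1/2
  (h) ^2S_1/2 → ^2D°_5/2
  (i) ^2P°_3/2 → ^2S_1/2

5

(a) allowed
(b) allowed
(c) allowed
(d) allowed
(e) forbidden (ΔS fails)
(f) forbidden (ΔL fails)
(g) forbidden (parity, ΔS, ΔL fail)
(h) forbidden (ΔL, ΔJ fail)
(i) allowed
Total allowed: 5 of 9.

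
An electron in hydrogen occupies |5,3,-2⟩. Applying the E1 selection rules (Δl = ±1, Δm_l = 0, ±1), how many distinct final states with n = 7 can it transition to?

E1 requires Δl = ±1, so l_f ∈ {2, 4}; with 0 ≤ l_f ≤ n_f−1 = 6, the allowed l_f values are {2, 4}.
For l_f = 2: m_f ∈ {m_i−1, m_i, m_i+1} ∩ [−2, 2] = {-2, -1} → 2 states.
For l_f = 4: m_f ∈ {m_i−1, m_i, m_i+1} ∩ [−4, 4] = {-3, -2, -1} → 3 states.
Total: 5.

5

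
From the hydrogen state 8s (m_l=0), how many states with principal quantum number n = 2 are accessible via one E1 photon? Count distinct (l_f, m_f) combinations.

E1 requires Δl = ±1, so l_f ∈ {-1, 1}; with 0 ≤ l_f ≤ n_f−1 = 1, the allowed l_f values are {1}.
For l_f = 1: m_f ∈ {m_i−1, m_i, m_i+1} ∩ [−1, 1] = {-1, 0, 1} → 3 states.
Total: 3.

3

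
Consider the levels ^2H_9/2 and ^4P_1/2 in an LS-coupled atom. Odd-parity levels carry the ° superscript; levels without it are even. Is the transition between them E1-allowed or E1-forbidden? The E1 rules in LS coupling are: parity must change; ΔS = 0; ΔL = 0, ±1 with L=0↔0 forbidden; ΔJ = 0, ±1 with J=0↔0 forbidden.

forbidden

Parity must change: even → even — fails.
ΔS = 0: S: 1/2 → 3/2 — fails.
ΔL = 0, ±1 (not L=0↔0): L: 5 → 1, ΔL = -4 — fails.
ΔJ = 0, ±1 (not J=0↔0): J: 9/2 → 1/2, ΔJ = -4 — fails.
Rule(s) violated: parity, ΔS, ΔL, ΔJ.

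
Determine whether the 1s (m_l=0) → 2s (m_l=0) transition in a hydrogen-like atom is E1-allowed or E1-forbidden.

forbidden

Δl = 0 − 0 = +0; the E1 rule Δl = ±1 is fails.
m_l: 0 → 0 (Δm_l = +0). |Δm_l| ≤ 1 passes.
The transition is electric-dipole forbidden.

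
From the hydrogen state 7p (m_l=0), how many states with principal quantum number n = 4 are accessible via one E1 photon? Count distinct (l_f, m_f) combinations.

4

E1 requires Δl = ±1, so l_f ∈ {0, 2}; with 0 ≤ l_f ≤ n_f−1 = 3, the allowed l_f values are {0, 2}.
For l_f = 0: m_f ∈ {m_i−1, m_i, m_i+1} ∩ [−0, 0] = {0} → 1 state.
For l_f = 2: m_f ∈ {m_i−1, m_i, m_i+1} ∩ [−2, 2] = {-1, 0, 1} → 3 states.
Total: 4.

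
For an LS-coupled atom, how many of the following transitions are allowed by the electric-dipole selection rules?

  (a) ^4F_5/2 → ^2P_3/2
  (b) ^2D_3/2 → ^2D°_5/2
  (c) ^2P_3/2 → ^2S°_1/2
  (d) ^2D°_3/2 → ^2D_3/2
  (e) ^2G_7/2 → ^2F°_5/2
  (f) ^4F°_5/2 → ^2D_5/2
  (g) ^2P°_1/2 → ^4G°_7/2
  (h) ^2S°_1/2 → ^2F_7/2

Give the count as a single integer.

(a) forbidden (parity, ΔS, ΔL fail)
(b) allowed
(c) allowed
(d) allowed
(e) allowed
(f) forbidden (ΔS fails)
(g) forbidden (parity, ΔS, ΔL, ΔJ fail)
(h) forbidden (ΔL, ΔJ fail)
Total allowed: 4 of 8.

4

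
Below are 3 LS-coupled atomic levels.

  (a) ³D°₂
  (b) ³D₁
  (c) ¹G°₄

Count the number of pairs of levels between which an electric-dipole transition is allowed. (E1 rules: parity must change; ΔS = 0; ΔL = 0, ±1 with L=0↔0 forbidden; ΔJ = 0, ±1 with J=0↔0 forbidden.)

(a)–(b): allowed.
(a)–(c): forbidden (parity, ΔS, ΔL, ΔJ).
(b)–(c): forbidden (ΔS, ΔL, ΔJ).
Allowed pairs: 1 of 3.

1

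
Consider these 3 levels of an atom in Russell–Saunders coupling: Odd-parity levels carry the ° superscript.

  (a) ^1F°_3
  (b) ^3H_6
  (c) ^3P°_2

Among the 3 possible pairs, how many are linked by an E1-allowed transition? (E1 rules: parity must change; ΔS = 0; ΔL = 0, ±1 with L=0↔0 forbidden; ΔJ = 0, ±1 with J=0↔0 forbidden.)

(a)–(b): forbidden (ΔS, ΔL, ΔJ).
(a)–(c): forbidden (parity, ΔS, ΔL).
(b)–(c): forbidden (ΔL, ΔJ).
Allowed pairs: 0 of 3.

0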